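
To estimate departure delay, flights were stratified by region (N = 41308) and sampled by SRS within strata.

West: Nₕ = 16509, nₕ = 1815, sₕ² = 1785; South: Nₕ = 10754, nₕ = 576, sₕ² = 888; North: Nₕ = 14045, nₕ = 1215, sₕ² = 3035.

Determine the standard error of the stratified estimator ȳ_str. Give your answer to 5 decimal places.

0.70887

Var(ȳ_str) = Σₕ Wₕ²(1 − fₕ)sₕ²/nₕ with Wₕ = Nₕ/N, N = 41308.
West: Wₕ = 0.39965624; term = 0.39965624²·(1 − 0.10994003)·1785/1815 = 0.13981509.
South: Wₕ = 0.26033698; term = 0.26033698²·(1 − 0.05356147)·888/576 = 0.098890512.
North: Wₕ = 0.34000678; term = 0.34000678²·(1 − 0.08650765)·3035/1215 = 0.26379252.
Sum = 0.50249812.
SE = √(0.50249812) = 0.70887.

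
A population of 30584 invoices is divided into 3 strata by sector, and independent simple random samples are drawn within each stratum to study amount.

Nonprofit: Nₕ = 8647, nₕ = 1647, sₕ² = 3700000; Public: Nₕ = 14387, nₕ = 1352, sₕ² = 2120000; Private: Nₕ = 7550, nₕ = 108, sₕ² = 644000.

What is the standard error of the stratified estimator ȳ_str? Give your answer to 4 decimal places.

28.5996

Var(ȳ_str) = Σₕ Wₕ²(1 − fₕ)sₕ²/nₕ with Wₕ = Nₕ/N, N = 30584.
Nonprofit: Wₕ = 0.28272953; term = 0.28272953²·(1 − 0.19047068)·3700000/1647 = 145.37277.
Public: Wₕ = 0.47040936; term = 0.47040936²·(1 − 0.09397373)·2120000/1352 = 314.37781.
Private: Wₕ = 0.24686110; term = 0.24686110²·(1 − 0.01430464)·644000/108 = 358.18728.
Sum = 817.93786.
SE = √(817.93786) = 28.5996.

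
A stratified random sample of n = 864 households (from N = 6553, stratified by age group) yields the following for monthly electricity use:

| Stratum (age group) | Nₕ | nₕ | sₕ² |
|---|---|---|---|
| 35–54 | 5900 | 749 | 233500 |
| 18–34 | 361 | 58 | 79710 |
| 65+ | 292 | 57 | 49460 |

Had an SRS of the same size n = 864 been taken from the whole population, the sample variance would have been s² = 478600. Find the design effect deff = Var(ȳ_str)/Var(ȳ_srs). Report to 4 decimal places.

0.4690

Var(ȳ_str) = Σ Wₕ²(1−fₕ)sₕ²/nₕ with Wₕ = Nₕ/6553:
  35–54: (5900/6553)²·(1−749/5900)·233500/749 = 220.63189
  18–34: (361/6553)²·(1−58/361)·79710/58 = 3.5006953
  65+: (292/6553)²·(1−57/292)·49460/57 = 1.386595
  → Var(ȳ_str) = 225.51918.
Var(ȳ_srs) = (1 − 864/6553)·478600/864 = 480.89993.
deff = 225.51918 / 480.89993 = 0.4690.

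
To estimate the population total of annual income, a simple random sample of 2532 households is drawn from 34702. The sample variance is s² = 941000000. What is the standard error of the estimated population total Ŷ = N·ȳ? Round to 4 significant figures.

2.037 × 10^7

Var(Ŷ) = N²·Var(ȳ) = N²·(1 − n/N)·s²/n.
f = 2532/34702 = 0.07296409; Var(ȳ) = 0.92703591·941000000/2532 = 344526.38.
Var(Ŷ) = 34702² · 344526.38 = 4.1488859 × 10^14.
SE(Ŷ) = √(4.1488859 × 10^14) = 2.037 × 10^7.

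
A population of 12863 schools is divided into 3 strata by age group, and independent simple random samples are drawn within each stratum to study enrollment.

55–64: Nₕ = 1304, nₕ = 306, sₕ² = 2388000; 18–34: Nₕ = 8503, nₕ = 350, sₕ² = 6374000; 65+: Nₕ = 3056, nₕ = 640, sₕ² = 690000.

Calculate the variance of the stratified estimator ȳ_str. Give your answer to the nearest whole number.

Var(ȳ_str) = Σₕ Wₕ²(1 − fₕ)sₕ²/nₕ with Wₕ = Nₕ/N, N = 12863.
55–64: Wₕ = 0.10137604; term = 0.10137604²·(1 − 0.23466258)·2388000/306 = 61.381358.
18–34: Wₕ = 0.66104330; term = 0.66104330²·(1 − 0.04116194)·6374000/350 = 7630.4315.
65+: Wₕ = 0.23758066; term = 0.23758066²·(1 − 0.20942408)·690000/640 = 48.109945.
Sum = 7739.9228.

7740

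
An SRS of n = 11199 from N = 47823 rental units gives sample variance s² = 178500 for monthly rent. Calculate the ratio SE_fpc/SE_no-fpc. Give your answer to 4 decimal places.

0.8751

f = n/N = 11199/47823 = 0.23417602.
SE_no-fpc = √(s²/n) = 3.9923581; SE_fpc = √((1−f)s²/n) = 3.4937672.
Ratio = √(1−f) = 0.87511369.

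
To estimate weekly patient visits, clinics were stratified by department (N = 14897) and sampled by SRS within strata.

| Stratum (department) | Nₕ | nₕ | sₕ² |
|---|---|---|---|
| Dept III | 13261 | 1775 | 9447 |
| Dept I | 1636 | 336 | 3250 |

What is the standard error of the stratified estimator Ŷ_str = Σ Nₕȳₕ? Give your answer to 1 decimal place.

Var(Ŷ_str) = Σₕ Nₕ²(1 − fₕ)sₕ²/nₕ.
Dept III: 13261²·(1 − 1775/13261)·9447/1775 = 8.1066355 × 10^8.
Dept I: 1636²·(1 − 336/1636)·3250/336 = 2.0571726 × 10^7.
Sum = 8.3123528 × 10^8.
SE = √(8.3123528 × 10^8) = 28831.2.

28831.2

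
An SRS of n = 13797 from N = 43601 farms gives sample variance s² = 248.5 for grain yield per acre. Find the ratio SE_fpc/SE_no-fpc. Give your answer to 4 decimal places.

0.8268

f = n/N = 13797/43601 = 0.31643770.
SE_no-fpc = √(s²/n) = 0.13420567; SE_fpc = √((1−f)s²/n) = 0.11095833.
Ratio = √(1−f) = 0.82677827.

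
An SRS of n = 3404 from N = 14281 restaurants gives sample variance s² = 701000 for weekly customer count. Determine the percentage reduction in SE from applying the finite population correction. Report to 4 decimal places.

f = n/N = 3404/14281 = 0.23835866.
SE_no-fpc = √(s²/n) = 14.350407; SE_fpc = √((1−f)s²/n) = 12.523897.
Ratio = √(1−f) = 0.87272065. Reduction = 100·(1 − 0.87272065) = 12.7279%.

12.7279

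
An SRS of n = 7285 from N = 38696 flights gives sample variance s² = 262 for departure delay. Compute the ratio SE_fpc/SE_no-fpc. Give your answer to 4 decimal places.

f = n/N = 7285/38696 = 0.18826235.
SE_no-fpc = √(s²/n) = 0.18964259; SE_fpc = √((1−f)s²/n) = 0.1708613.
Ratio = √(1−f) = 0.90096484.

0.9010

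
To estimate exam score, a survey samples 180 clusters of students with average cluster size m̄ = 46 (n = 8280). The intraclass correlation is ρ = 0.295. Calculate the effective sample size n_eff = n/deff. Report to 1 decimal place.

580.0

deff = 1 + (46 − 1)·0.295 = 1 + 13.275 = 14.275.
n_eff = 8280 / 14.275 = 580.0.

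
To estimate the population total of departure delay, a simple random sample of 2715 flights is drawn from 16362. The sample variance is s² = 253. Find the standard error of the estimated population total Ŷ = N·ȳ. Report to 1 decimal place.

Var(Ŷ) = N²·Var(ȳ) = N²·(1 − n/N)·s²/n.
f = 2715/16362 = 0.16593326; Var(ȳ) = 0.83406674·253/2715 = 0.077723346.
Var(Ŷ) = 16362² · 0.077723346 = 2.0807709 × 10^7.
SE(Ŷ) = √(2.0807709 × 10^7) = 4561.5.

4561.5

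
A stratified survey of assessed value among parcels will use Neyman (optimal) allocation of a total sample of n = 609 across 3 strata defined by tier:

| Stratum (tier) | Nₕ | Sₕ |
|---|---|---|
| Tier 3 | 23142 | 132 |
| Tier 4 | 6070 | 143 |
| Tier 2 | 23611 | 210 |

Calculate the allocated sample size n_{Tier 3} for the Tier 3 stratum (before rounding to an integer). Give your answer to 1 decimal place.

209.5

Neyman allocation: nₕ = n·NₕSₕ / Σⱼ NⱼSⱼ.
Σ NⱼSⱼ = 23142·132 + 6070·143 + 23611·210 = 8.881064 × 10^6.
n_{Tier 3} = 609·23142·132 / (8.881064 × 10^6) = 209.5.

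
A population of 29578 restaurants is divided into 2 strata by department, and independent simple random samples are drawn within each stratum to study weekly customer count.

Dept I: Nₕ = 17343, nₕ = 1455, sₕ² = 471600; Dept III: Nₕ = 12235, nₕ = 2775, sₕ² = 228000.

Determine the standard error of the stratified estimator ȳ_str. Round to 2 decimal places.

Var(ȳ_str) = Σₕ Wₕ²(1 − fₕ)sₕ²/nₕ with Wₕ = Nₕ/N, N = 29578.
Dept I: Wₕ = 0.58634796; term = 0.58634796²·(1 − 0.08389552)·471600/1455 = 102.08611.
Dept III: Wₕ = 0.41365204; term = 0.41365204²·(1 − 0.22680834)·228000/2775 = 10.869995.
Sum = 112.95611.
SE = √(112.95611) = 10.63.

10.63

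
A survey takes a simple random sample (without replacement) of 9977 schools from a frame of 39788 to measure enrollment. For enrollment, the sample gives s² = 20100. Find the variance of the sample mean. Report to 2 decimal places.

Under SRS without replacement, Var(ȳ) = (1 − f)·s²/n with f = n/N = 9977/39788 = 0.25075400.
Var(ȳ) = (1 − 0.25075400)·20100/9977 = 0.74924600·2.0146337 = 1.5094562.

1.51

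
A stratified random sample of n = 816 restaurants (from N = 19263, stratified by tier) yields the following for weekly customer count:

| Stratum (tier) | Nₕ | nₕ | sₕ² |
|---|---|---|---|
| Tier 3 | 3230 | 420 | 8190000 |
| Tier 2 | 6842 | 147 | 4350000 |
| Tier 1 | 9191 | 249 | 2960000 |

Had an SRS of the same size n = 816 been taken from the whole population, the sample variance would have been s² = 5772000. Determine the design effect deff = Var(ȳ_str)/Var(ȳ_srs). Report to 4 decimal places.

Var(ȳ_str) = Σ Wₕ²(1−fₕ)sₕ²/nₕ with Wₕ = Nₕ/19263:
  Tier 3: (3230/19263)²·(1−420/3230)·8190000/420 = 476.97499
  Tier 2: (6842/19263)²·(1−147/6842)·4350000/147 = 3653.0677
  Tier 1: (9191/19263)²·(1−249/9191)·2960000/249 = 2632.946
  → Var(ȳ_str) = 6762.9887.
Var(ȳ_srs) = (1 − 816/19263)·5772000/816 = 6773.8876.
deff = 6762.9887 / 6773.8876 = 0.9984.

0.9984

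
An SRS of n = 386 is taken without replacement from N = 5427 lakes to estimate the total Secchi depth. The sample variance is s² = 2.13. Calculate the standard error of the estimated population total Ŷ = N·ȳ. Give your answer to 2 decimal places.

Var(Ŷ) = N²·Var(ȳ) = N²·(1 − n/N)·s²/n.
f = 386/5427 = 0.07112585; Var(ȳ) = 0.92887415·2.13/386 = 0.0051256527.
Var(Ŷ) = 5427² · 0.0051256527 = 150962.41.
SE(Ŷ) = √(150962.41) = 388.54.

388.54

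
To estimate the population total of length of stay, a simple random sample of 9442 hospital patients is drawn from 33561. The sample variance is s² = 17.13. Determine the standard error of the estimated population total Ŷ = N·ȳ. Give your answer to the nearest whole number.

Var(Ŷ) = N²·Var(ȳ) = N²·(1 − n/N)·s²/n.
f = 9442/33561 = 0.28133846; Var(ȳ) = 0.71866154·17.13/9442 = 0.0013038204.
Var(Ŷ) = 33561² · 0.0013038204 = 1.468546 × 10^6.
SE(Ŷ) = √(1.468546 × 10^6) = 1212.

1212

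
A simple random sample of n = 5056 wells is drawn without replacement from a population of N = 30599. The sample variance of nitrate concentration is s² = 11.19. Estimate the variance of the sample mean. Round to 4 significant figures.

Under SRS without replacement, Var(ȳ) = (1 − f)·s²/n with f = n/N = 5056/30599 = 0.16523416.
Var(ȳ) = (1 − 0.16523416)·11.19/5056 = 0.83476584·0.002213212 = 0.0018475138.

0.001848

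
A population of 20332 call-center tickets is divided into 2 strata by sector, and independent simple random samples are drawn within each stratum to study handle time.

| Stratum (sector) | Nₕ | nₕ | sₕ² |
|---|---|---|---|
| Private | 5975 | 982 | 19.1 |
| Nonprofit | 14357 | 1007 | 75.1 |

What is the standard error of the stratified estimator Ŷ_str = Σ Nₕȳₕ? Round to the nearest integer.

3857

Var(Ŷ_str) = Σₕ Nₕ²(1 − fₕ)sₕ²/nₕ.
Private: 5975²·(1 − 982/5975)·19.1/982 = 580258.29.
Nonprofit: 14357²·(1 − 1007/14357)·75.1/1007 = 1.4294054 × 10^7.
Sum = 1.4874312 × 10^7.
SE = √(1.4874312 × 10^7) = 3857.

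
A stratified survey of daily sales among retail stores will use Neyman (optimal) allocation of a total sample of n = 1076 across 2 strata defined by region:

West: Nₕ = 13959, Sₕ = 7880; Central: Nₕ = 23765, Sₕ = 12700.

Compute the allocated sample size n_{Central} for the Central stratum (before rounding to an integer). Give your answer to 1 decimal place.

Neyman allocation: nₕ = n·NₕSₕ / Σⱼ NⱼSⱼ.
Σ NⱼSⱼ = 13959·7880 + 23765·12700 = 4.1181242 × 10^8.
n_{Central} = 1076·23765·12700 / (4.1181242 × 10^8) = 788.6.

788.6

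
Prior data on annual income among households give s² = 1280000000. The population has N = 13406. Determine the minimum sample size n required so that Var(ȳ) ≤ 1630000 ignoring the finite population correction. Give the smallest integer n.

Without fpc, n₀ = s²/D = 1280000000/1630000 = 785.2761.
Rounding up, n = 786.

786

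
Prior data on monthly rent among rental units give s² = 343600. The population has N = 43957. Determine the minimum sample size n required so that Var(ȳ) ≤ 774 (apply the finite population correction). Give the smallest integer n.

Without fpc, n₀ = s²/D = 343600/774 = 443.9276.
With fpc, (1 − n/N)·s²/n ≤ D requires n ≥ n₀/(1 + n₀/N) = 443.9276/(1 + 443.9276/43957) = 439.4891.
Rounding up, n = 440.

440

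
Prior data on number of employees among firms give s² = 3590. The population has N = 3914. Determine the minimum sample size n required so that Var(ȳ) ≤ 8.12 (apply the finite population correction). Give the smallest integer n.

398

Without fpc, n₀ = s²/D = 3590/8.12 = 442.1182.
With fpc, (1 − n/N)·s²/n ≤ D requires n ≥ n₀/(1 + n₀/N) = 442.1182/(1 + 442.1182/3914) = 397.2460.
Rounding up, n = 398.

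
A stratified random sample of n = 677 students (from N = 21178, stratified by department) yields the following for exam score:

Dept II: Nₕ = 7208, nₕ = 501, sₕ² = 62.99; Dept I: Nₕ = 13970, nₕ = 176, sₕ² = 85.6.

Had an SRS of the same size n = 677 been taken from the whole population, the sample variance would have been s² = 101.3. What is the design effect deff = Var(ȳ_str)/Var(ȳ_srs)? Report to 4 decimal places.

1.5362

Var(ȳ_str) = Σ Wₕ²(1−fₕ)sₕ²/nₕ with Wₕ = Nₕ/21178:
  Dept II: (7208/21178)²·(1−501/7208)·62.99/501 = 0.013552115
  Dept I: (13970/21178)²·(1−176/13970)·85.6/176 = 0.20896706
  → Var(ȳ_str) = 0.22251918.
Var(ȳ_srs) = (1 − 677/21178)·101.3/677 = 0.14484746.
deff = 0.22251918 / 0.14484746 = 1.5362.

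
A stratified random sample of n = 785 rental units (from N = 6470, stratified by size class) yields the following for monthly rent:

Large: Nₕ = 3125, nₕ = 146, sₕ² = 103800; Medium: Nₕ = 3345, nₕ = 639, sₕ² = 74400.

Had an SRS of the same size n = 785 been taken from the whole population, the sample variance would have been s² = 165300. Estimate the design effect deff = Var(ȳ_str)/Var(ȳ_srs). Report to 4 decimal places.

0.9906

Var(ȳ_str) = Σ Wₕ²(1−fₕ)sₕ²/nₕ with Wₕ = Nₕ/6470:
  Large: (3125/6470)²·(1−146/3125)·103800/146 = 158.10895
  Medium: (3345/6470)²·(1−639/3345)·74400/639 = 25.176041
  → Var(ȳ_str) = 183.28499.
Var(ȳ_srs) = (1 − 785/6470)·165300/785 = 185.02456.
deff = 183.28499 / 185.02456 = 0.9906.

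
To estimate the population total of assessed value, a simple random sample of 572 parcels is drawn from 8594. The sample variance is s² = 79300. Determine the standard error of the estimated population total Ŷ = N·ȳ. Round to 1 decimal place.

97763.7

Var(Ŷ) = N²·Var(ȳ) = N²·(1 − n/N)·s²/n.
f = 572/8594 = 0.06655806; Var(ȳ) = 0.93344194·79300/572 = 129.409.
Var(Ŷ) = 8594² · 129.409 = 9.5577393 × 10^9.
SE(Ŷ) = √(9.5577393 × 10^9) = 97763.7.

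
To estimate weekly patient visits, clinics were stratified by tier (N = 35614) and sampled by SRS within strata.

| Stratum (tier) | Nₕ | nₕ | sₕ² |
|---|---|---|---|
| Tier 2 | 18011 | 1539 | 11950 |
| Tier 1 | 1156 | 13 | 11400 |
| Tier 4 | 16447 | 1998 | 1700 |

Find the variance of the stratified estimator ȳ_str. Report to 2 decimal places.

Var(ȳ_str) = Σₕ Wₕ²(1 − fₕ)sₕ²/nₕ with Wₕ = Nₕ/N, N = 35614.
Tier 2: Wₕ = 0.50572808; term = 0.50572808²·(1 − 0.08544778)·11950/1539 = 1.8162346.
Tier 1: Wₕ = 0.03245915; term = 0.03245915²·(1 − 0.01124567)·11400/13 = 0.91353261.
Tier 4: Wₕ = 0.46181277; term = 0.46181277²·(1 − 0.12148112)·1700/1998 = 0.15941765.
Sum = 2.8891849.

2.89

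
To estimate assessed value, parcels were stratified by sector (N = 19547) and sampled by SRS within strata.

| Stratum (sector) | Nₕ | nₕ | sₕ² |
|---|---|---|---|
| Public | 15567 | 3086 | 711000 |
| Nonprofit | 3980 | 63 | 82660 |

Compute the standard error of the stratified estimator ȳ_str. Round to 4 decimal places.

Var(ȳ_str) = Σₕ Wₕ²(1 − fₕ)sₕ²/nₕ with Wₕ = Nₕ/N, N = 19547.
Public: Wₕ = 0.79638819; term = 0.79638819²·(1 − 0.19823987)·711000/3086 = 117.15687.
Nonprofit: Wₕ = 0.20361181; term = 0.20361181²·(1 − 0.01582915)·82660/63 = 53.534194.
Sum = 170.69106.
SE = √(170.69106) = 13.0649.

13.0649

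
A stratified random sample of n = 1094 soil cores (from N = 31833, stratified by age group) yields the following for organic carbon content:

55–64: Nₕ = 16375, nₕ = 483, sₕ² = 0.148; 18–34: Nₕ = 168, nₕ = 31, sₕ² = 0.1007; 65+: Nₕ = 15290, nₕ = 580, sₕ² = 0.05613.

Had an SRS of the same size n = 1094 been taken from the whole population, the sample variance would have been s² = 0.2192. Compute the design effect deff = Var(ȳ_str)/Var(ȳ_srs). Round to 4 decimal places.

Var(ȳ_str) = Σ Wₕ²(1−fₕ)sₕ²/nₕ with Wₕ = Nₕ/31833:
  55–64: (16375/31833)²·(1−483/16375)·0.148/483 = 7.8689958 × 10^-5
  18–34: (168/31833)²·(1−31/168)·0.1007/31 = 7.3780652 × 10^-8
  65+: (15290/31833)²·(1−580/15290)·0.05613/580 = 2.1479891 × 10^-5
  → Var(ȳ_str) = 1.0024363 × 10^-4.
Var(ȳ_srs) = (1 − 1094/31833)·0.2192/1094 = 1.9347969 × 10^-4.
deff = (1.0024363 × 10^-4) / (1.9347969 × 10^-4) = 0.5181.

0.5181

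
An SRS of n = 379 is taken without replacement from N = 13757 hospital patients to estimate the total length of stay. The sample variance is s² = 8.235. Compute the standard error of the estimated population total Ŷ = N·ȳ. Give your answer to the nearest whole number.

2000

Var(Ŷ) = N²·Var(ȳ) = N²·(1 − n/N)·s²/n.
f = 379/13757 = 0.02754961; Var(ȳ) = 0.97245039·8.235/379 = 0.021129628.
Var(Ŷ) = 13757² · 0.021129628 = 3.9988888 × 10^6.
SE(Ŷ) = √(3.9988888 × 10^6) = 2000.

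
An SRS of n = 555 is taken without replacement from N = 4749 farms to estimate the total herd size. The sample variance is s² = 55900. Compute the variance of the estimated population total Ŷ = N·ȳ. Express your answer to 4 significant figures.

2.006 × 10^9

Var(Ŷ) = N²·Var(ȳ) = N²·(1 − n/N)·s²/n.
f = 555/4749 = 0.11686671; Var(ȳ) = 0.88313329·55900/555 = 88.949822.
Var(Ŷ) = 4749² · 88.949822 = 2.0060854 × 10^9.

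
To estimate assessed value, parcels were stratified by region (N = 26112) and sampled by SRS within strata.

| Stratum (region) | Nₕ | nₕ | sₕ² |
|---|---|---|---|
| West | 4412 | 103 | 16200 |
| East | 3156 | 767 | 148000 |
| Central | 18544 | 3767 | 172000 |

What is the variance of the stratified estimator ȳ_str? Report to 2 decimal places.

Var(ȳ_str) = Σₕ Wₕ²(1 − fₕ)sₕ²/nₕ with Wₕ = Nₕ/N, N = 26112.
West: Wₕ = 0.16896446; term = 0.16896446²·(1 − 0.02334542)·16200/103 = 4.385403.
East: Wₕ = 0.12086397; term = 0.12086397²·(1 − 0.24302915)·148000/767 = 2.1337288.
Central: Wₕ = 0.71017157; term = 0.71017157²·(1 − 0.20313848)·172000/3767 = 18.350261.
Sum = 24.869393.

24.87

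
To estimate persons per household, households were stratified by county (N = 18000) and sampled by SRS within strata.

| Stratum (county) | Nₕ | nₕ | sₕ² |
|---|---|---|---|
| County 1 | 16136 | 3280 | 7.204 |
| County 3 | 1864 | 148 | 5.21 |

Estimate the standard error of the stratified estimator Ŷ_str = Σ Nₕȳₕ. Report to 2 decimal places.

753.80

Var(Ŷ_str) = Σₕ Nₕ²(1 − fₕ)sₕ²/nₕ.
County 1: 16136²·(1 − 3280/16136)·7.204/3280 = 455618.77.
County 3: 1864²·(1 − 148/1864)·5.21/148 = 112600.21.
Sum = 568218.98.
SE = √(568218.98) = 753.80.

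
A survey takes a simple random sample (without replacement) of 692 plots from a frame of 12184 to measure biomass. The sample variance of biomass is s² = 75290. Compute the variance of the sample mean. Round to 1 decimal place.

Under SRS without replacement, Var(ȳ) = (1 − f)·s²/n with f = n/N = 692/12184 = 0.05679580.
Var(ȳ) = (1 − 0.05679580)·75290/692 = 0.94320420·108.80058 = 102.62116.

102.6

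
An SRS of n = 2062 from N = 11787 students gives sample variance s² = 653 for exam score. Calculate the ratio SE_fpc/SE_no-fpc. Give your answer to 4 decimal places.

f = n/N = 2062/11787 = 0.17493849.
SE_no-fpc = √(s²/n) = 0.5627458; SE_fpc = √((1−f)s²/n) = 0.51115831.
Ratio = √(1−f) = 0.90832896.

0.9083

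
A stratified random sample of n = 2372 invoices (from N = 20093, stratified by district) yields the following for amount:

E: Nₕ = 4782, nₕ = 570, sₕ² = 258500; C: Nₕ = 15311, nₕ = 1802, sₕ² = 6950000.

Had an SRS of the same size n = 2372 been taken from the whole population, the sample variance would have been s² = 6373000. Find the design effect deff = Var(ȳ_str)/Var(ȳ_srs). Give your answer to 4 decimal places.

0.8434

Var(ȳ_str) = Σ Wₕ²(1−fₕ)sₕ²/nₕ with Wₕ = Nₕ/20093:
  E: (4782/20093)²·(1−570/4782)·258500/570 = 22.625285
  C: (15311/20093)²·(1−1802/15311)·6950000/1802 = 1975.9102
  → Var(ȳ_str) = 1998.5355.
Var(ȳ_srs) = (1 − 2372/20093)·6373000/2372 = 2369.5871.
deff = 1998.5355 / 2369.5871 = 0.8434.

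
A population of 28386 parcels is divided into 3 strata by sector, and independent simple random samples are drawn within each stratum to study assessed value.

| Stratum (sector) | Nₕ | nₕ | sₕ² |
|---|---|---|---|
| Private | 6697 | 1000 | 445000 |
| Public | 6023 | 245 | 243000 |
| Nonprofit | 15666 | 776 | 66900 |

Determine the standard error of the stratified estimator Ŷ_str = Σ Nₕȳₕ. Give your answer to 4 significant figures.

267600

Var(Ŷ_str) = Σₕ Nₕ²(1 − fₕ)sₕ²/nₕ.
Private: 6697²·(1 − 1000/6697)·445000/1000 = 1.6978 × 10^10.
Public: 6023²·(1 − 245/6023)·243000/245 = 3.4516805 × 10^10.
Nonprofit: 15666²·(1 − 776/15666)·66900/776 = 2.0110238 × 10^10.
Sum = 7.1605043 × 10^10.
SE = √(7.1605043 × 10^10) = 267600.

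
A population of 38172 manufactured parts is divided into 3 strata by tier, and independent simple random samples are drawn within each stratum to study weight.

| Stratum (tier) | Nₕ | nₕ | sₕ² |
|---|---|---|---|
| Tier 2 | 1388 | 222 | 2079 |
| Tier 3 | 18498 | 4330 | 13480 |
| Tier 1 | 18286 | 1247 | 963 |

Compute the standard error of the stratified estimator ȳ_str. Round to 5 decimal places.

Var(ȳ_str) = Σₕ Wₕ²(1 − fₕ)sₕ²/nₕ with Wₕ = Nₕ/N, N = 38172.
Tier 2: Wₕ = 0.03636173; term = 0.03636173²·(1 − 0.15994236)·2079/222 = 0.010401589.
Tier 3: Wₕ = 0.48459604; term = 0.48459604²·(1 − 0.23407936)·13480/4330 = 0.55994515.
Tier 1: Wₕ = 0.47904223; term = 0.47904223²·(1 − 0.06819425)·963/1247 = 0.1651326.
Sum = 0.73547934.
SE = √(0.73547934) = 0.85760.

0.85760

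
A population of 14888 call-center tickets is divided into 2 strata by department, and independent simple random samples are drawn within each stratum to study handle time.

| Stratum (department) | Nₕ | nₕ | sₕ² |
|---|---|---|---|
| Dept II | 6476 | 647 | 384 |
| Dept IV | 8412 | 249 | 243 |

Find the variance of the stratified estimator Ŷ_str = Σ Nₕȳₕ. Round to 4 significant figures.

Var(Ŷ_str) = Σₕ Nₕ²(1 − fₕ)sₕ²/nₕ.
Dept II: 6476²·(1 − 647/6476)·384/647 = 2.2404117 × 10^7.
Dept IV: 8412²·(1 − 249/8412)·243/249 = 6.7012526 × 10^7.
Sum = 8.9416643 × 10^7.

8.942 × 10^7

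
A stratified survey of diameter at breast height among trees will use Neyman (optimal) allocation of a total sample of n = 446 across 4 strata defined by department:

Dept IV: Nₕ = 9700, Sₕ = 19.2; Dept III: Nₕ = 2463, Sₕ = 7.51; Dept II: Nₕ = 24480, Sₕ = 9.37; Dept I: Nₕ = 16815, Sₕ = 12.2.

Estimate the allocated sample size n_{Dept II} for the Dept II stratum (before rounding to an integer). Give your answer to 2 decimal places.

160.03

Neyman allocation: nₕ = n·NₕSₕ / Σⱼ NⱼSⱼ.
Σ NⱼSⱼ = 9700·19.2 + 2463·7.51 + 24480·9.37 + 16815·12.2 = 639257.73.
n_{Dept II} = 446·24480·9.37 / 639257.73 = 160.03.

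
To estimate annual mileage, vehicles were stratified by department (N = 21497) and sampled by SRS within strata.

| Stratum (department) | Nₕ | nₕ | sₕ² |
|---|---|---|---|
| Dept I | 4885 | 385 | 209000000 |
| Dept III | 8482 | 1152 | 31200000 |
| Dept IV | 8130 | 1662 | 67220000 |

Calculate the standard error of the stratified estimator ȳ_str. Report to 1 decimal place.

Var(ȳ_str) = Σₕ Wₕ²(1 − fₕ)sₕ²/nₕ with Wₕ = Nₕ/N, N = 21497.
Dept I: Wₕ = 0.22724101; term = 0.22724101²·(1 − 0.07881269)·209000000/385 = 25823.014.
Dept III: Wₕ = 0.39456668; term = 0.39456668²·(1 − 0.13581702)·31200000/1152 = 3643.7506.
Dept IV: Wₕ = 0.37819231; term = 0.37819231²·(1 − 0.20442804)·67220000/1662 = 4602.2725.
Sum = 34069.037.
SE = √(34069.037) = 184.6.

184.6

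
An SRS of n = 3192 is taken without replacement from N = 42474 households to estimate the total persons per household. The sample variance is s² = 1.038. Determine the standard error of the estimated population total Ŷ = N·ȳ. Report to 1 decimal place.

736.6

Var(Ŷ) = N²·Var(ȳ) = N²·(1 − n/N)·s²/n.
f = 3192/42474 = 0.07515186; Var(ȳ) = 0.92484814·1.038/3192 = 3.0074949 × 10^-4.
Var(Ŷ) = 42474² · (3.0074949 × 10^-4) = 542564.31.
SE(Ŷ) = √(542564.31) = 736.6.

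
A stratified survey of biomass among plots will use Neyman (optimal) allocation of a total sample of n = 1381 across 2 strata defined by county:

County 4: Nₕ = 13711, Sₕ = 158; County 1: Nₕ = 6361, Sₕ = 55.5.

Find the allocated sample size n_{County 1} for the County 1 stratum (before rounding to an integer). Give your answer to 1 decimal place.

193.5

Neyman allocation: nₕ = n·NₕSₕ / Σⱼ NⱼSⱼ.
Σ NⱼSⱼ = 13711·158 + 6361·55.5 = 2.5193735 × 10^6.
n_{County 1} = 1381·6361·55.5 / (2.5193735 × 10^6) = 193.5.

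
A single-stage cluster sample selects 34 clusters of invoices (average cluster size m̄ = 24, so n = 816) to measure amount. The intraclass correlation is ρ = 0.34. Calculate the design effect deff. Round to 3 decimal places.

deff = 1 + (24 − 1)·0.34 = 1 + 7.82 = 8.82.

8.820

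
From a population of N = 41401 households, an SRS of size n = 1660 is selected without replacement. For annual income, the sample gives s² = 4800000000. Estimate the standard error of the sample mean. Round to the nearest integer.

Under SRS without replacement, Var(ȳ) = (1 − f)·s²/n with f = n/N = 1660/41401 = 0.04009565.
Var(ȳ) = (1 − 0.04009565)·4800000000/1660 = 0.95990435·2.8915663 × 10^6 = 2.775627 × 10^6.
SE(ȳ) = √(2.775627 × 10^6) = 1666.

1666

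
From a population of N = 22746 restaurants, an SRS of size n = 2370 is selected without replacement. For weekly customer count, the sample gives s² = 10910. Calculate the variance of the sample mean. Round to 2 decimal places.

Under SRS without replacement, Var(ȳ) = (1 − f)·s²/n with f = n/N = 2370/22746 = 0.10419414.
Var(ȳ) = (1 − 0.10419414)·10910/2370 = 0.89580586·4.6033755 = 4.1237308.

4.12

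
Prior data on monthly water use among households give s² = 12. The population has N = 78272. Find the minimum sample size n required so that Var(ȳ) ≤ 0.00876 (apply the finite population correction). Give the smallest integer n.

1347

Without fpc, n₀ = s²/D = 12/0.00876 = 1369.8630.
With fpc, (1 − n/N)·s²/n ≤ D requires n ≥ n₀/(1 + n₀/N) = 1369.8630/(1 + 1369.8630/78272) = 1346.3010.
Rounding up, n = 1347.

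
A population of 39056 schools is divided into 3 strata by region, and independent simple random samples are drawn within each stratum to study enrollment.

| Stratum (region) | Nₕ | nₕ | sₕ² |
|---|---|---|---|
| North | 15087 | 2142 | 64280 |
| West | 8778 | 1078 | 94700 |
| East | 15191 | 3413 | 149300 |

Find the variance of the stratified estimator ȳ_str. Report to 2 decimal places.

12.87

Var(ȳ_str) = Σₕ Wₕ²(1 − fₕ)sₕ²/nₕ with Wₕ = Nₕ/N, N = 39056.
North: Wₕ = 0.38629148; term = 0.38629148²·(1 − 0.14197654)·64280/2142 = 3.8422518.
West: Wₕ = 0.22475420; term = 0.22475420²·(1 − 0.12280702)·94700/1078 = 3.8926199.
East: Wₕ = 0.38895432; term = 0.38895432²·(1 − 0.22467250)·149300/3413 = 5.131046.
Sum = 12.865918.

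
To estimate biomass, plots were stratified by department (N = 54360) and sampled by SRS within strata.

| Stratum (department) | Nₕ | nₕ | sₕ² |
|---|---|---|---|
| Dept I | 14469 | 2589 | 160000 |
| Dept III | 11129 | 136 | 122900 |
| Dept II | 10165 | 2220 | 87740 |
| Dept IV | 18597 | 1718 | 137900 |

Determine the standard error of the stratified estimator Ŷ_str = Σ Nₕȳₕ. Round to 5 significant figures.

386740

Var(Ŷ_str) = Σₕ Nₕ²(1 − fₕ)sₕ²/nₕ.
Dept I: 14469²·(1 − 2589/14469)·160000/2589 = 1.0622895 × 10^10.
Dept III: 11129²·(1 − 136/11129)·122900/136 = 1.1055677 × 10^11.
Dept II: 10165²·(1 − 2220/10165)·87740/2220 = 3.1918755 × 10^9.
Dept IV: 18597²·(1 − 1718/18597)·137900/1718 = 2.5195948 × 10^10.
Sum = 1.4956749 × 10^11.
SE = √(1.4956749 × 10^11) = 386740.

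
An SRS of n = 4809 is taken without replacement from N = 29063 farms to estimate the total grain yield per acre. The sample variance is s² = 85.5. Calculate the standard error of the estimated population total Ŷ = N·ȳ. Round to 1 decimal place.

3540.1

Var(Ŷ) = N²·Var(ȳ) = N²·(1 − n/N)·s²/n.
f = 4809/29063 = 0.16546812; Var(ȳ) = 0.83453188·85.5/4809 = 0.014837279.
Var(Ŷ) = 29063² · 0.014837279 = 1.2532426 × 10^7.
SE(Ŷ) = √(1.2532426 × 10^7) = 3540.1.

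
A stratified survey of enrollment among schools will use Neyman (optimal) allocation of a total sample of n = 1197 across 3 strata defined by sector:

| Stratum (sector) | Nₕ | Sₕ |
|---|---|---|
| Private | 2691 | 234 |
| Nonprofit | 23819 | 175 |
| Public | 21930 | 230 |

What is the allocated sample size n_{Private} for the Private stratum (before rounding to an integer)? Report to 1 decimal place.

76.6

Neyman allocation: nₕ = n·NₕSₕ / Σⱼ NⱼSⱼ.
Σ NⱼSⱼ = 2691·234 + 23819·175 + 21930·230 = 9.841919 × 10^6.
n_{Private} = 1197·2691·234 / (9.841919 × 10^6) = 76.6.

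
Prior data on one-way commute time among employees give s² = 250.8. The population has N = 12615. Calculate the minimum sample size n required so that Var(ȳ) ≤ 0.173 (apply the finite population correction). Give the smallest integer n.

1301

Without fpc, n₀ = s²/D = 250.8/0.173 = 1449.7110.
With fpc, (1 − n/N)·s²/n ≤ D requires n ≥ n₀/(1 + n₀/N) = 1449.7110/(1 + 1449.7110/12615) = 1300.2830.
Rounding up, n = 1301.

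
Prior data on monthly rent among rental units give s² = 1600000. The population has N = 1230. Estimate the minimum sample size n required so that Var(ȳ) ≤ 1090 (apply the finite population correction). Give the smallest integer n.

Without fpc, n₀ = s²/D = 1600000/1090 = 1467.8899.
With fpc, (1 − n/N)·s²/n ≤ D requires n ≥ n₀/(1 + n₀/N) = 1467.8899/(1 + 1467.8899/1230) = 669.2284.
Rounding up, n = 670.

670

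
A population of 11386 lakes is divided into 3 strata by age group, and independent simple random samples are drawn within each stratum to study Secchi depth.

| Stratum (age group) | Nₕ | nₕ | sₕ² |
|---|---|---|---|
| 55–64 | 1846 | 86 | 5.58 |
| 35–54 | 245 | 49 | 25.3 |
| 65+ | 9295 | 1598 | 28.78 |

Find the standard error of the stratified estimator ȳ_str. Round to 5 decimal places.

Var(ȳ_str) = Σₕ Wₕ²(1 − fₕ)sₕ²/nₕ with Wₕ = Nₕ/N, N = 11386.
55–64: Wₕ = 0.16212893; term = 0.16212893²·(1 − 0.04658722)·5.58/86 = 0.0016260644.
35–54: Wₕ = 0.02151765; term = 0.02151765²·(1 − 0.20000000)·25.3/49 = 1.9125123 × 10^-4.
65+: Wₕ = 0.81635342; term = 0.81635342²·(1 − 0.17192039)·28.78/1598 = 0.0099389965.
Sum = 0.011756312.
SE = √(0.011756312) = 0.10843.

0.10843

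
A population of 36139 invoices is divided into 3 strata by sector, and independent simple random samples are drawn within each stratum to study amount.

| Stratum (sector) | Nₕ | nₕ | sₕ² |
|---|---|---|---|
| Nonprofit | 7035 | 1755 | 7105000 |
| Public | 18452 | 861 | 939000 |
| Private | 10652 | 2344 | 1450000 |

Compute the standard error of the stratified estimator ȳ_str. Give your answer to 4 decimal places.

20.6907

Var(ȳ_str) = Σₕ Wₕ²(1 − fₕ)sₕ²/nₕ with Wₕ = Nₕ/N, N = 36139.
Nonprofit: Wₕ = 0.19466504; term = 0.19466504²·(1 − 0.24946695)·7105000/1755 = 115.14172.
Public: Wₕ = 0.51058413; term = 0.51058413²·(1 − 0.04666161)·939000/861 = 271.04672.
Private: Wₕ = 0.29475082; term = 0.29475082²·(1 − 0.22005257)·1450000/2344 = 41.916574.
Sum = 428.10501.
SE = √(428.10501) = 20.6907.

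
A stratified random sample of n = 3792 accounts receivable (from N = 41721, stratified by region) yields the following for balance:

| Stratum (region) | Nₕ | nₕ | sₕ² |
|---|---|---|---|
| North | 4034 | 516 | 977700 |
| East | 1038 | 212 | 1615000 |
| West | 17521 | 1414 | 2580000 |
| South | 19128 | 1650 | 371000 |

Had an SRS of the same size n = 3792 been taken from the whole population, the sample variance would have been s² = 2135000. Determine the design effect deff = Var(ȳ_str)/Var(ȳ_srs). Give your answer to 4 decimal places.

Var(ȳ_str) = Σ Wₕ²(1−fₕ)sₕ²/nₕ with Wₕ = Nₕ/41721:
  North: (4034/41721)²·(1−516/4034)·977700/516 = 15.448212
  East: (1038/41721)²·(1−212/1038)·1615000/212 = 3.7523613
  West: (17521/41721)²·(1−1414/17521)·2580000/1414 = 295.8247
  South: (19128/41721)²·(1−1650/19128)·371000/1650 = 43.185887
  → Var(ȳ_str) = 358.21116.
Var(ȳ_srs) = (1 − 3792/41721)·2135000/3792 = 511.85416.
deff = 358.21116 / 511.85416 = 0.6998.

0.6998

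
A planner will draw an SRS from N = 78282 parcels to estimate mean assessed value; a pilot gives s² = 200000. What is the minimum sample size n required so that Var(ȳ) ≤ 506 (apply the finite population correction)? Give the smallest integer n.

Without fpc, n₀ = s²/D = 200000/506 = 395.2569.
With fpc, (1 − n/N)·s²/n ≤ D requires n ≥ n₀/(1 + n₀/N) = 395.2569/(1 + 395.2569/78282) = 393.2712.
Rounding up, n = 394.

394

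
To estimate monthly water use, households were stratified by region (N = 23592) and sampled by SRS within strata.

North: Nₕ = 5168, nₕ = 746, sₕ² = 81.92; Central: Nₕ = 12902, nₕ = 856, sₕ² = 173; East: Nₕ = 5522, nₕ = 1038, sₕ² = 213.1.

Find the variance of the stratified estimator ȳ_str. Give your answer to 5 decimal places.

0.07008

Var(ȳ_str) = Σₕ Wₕ²(1 − fₕ)sₕ²/nₕ with Wₕ = Nₕ/N, N = 23592.
North: Wₕ = 0.21905731; term = 0.21905731²·(1 − 0.14434985)·81.92/746 = 0.0045088194.
Central: Wₕ = 0.54688030; term = 0.54688030²·(1 − 0.06634630)·173/856 = 0.056434245.
East: Wₕ = 0.23406239; term = 0.23406239²·(1 − 0.18797537)·213.1/1038 = 0.0091331078.
Sum = 0.070076172.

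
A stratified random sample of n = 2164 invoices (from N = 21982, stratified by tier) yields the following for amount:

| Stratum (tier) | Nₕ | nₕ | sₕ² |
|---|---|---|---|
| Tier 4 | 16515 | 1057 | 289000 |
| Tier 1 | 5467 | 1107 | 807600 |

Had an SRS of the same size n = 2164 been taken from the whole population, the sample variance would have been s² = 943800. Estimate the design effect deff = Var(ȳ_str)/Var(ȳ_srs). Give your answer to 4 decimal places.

Var(ȳ_str) = Σ Wₕ²(1−fₕ)sₕ²/nₕ with Wₕ = Nₕ/21982:
  Tier 4: (16515/21982)²·(1−1057/16515)·289000/1057 = 144.45093
  Tier 1: (5467/21982)²·(1−1107/5467)·807600/1107 = 35.987348
  → Var(ȳ_str) = 180.43828.
Var(ȳ_srs) = (1 − 2164/21982)·943800/2164 = 393.20165.
deff = 180.43828 / 393.20165 = 0.4589.

0.4589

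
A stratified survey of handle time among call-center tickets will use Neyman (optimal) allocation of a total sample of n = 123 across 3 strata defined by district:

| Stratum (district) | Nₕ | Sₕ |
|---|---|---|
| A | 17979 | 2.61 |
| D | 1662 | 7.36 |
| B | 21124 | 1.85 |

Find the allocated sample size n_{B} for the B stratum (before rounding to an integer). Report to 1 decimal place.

48.9

Neyman allocation: nₕ = n·NₕSₕ / Σⱼ NⱼSⱼ.
Σ NⱼSⱼ = 17979·2.61 + 1662·7.36 + 21124·1.85 = 98236.91.
n_{B} = 123·21124·1.85 / 98236.91 = 48.9.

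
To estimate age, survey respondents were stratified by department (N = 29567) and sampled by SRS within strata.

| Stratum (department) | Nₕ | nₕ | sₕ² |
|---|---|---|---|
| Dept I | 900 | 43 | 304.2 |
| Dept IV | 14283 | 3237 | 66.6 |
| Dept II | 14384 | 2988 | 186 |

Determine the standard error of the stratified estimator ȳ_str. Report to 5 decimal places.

Var(ȳ_str) = Σₕ Wₕ²(1 − fₕ)sₕ²/nₕ with Wₕ = Nₕ/N, N = 29567.
Dept I: Wₕ = 0.03043934; term = 0.03043934²·(1 − 0.04777778)·304.2/43 = 0.0062416522.
Dept IV: Wₕ = 0.48307234; term = 0.48307234²·(1 − 0.22663306)·66.6/3237 = 0.0037131414.
Dept II: Wₕ = 0.48648831; term = 0.48648831²·(1 − 0.20773081)·186/2988 = 0.011672125.
Sum = 0.021626919.
SE = √(0.021626919) = 0.14706.

0.14706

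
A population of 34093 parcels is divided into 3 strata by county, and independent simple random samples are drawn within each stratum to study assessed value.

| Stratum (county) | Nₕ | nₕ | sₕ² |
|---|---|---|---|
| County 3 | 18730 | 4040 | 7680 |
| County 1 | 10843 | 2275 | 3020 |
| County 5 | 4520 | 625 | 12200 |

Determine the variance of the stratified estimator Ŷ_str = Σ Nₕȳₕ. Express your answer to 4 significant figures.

Var(Ŷ_str) = Σₕ Nₕ²(1 − fₕ)sₕ²/nₕ.
County 3: 18730²·(1 − 4040/18730)·7680/4040 = 5.2304545 × 10^8.
County 1: 10843²·(1 − 2275/10843)·3020/2275 = 1.2332595 × 10^8.
County 5: 4520²·(1 − 625/4520)·12200/625 = 3.4365741 × 10^8.
Sum = 9.9002881 × 10^8.

9.900 × 10^8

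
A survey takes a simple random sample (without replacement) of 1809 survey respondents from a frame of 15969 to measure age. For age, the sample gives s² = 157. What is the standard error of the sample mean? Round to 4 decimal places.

0.2774

Under SRS without replacement, Var(ȳ) = (1 − f)·s²/n with f = n/N = 1809/15969 = 0.11328198.
Var(ȳ) = (1 − 0.11328198)·157/1809 = 0.88671802·0.086788281 = 0.076956732.
SE(ȳ) = √(0.076956732) = 0.2774.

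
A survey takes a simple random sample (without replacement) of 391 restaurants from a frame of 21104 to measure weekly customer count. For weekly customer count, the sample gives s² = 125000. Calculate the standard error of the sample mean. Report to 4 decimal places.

Under SRS without replacement, Var(ȳ) = (1 − f)·s²/n with f = n/N = 391/21104 = 0.01852729.
Var(ȳ) = (1 − 0.01852729)·125000/391 = 0.98147271·319.69309 = 313.77005.
SE(ȳ) = √(313.77005) = 17.7136.

17.7136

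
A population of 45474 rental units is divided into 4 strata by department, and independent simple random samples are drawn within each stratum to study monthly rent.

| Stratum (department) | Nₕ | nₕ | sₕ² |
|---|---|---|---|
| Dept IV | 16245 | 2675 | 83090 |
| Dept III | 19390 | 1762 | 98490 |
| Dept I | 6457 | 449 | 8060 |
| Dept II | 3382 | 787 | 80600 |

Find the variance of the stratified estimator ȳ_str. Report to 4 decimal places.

13.3221

Var(ȳ_str) = Σₕ Wₕ²(1 − fₕ)sₕ²/nₕ with Wₕ = Nₕ/N, N = 45474.
Dept IV: Wₕ = 0.35723710; term = 0.35723710²·(1 − 0.16466605)·83090/2675 = 3.3112977.
Dept III: Wₕ = 0.42639750; term = 0.42639750²·(1 − 0.09087158)·98490/1762 = 9.2393362.
Dept I: Wₕ = 0.14199323; term = 0.14199323²·(1 − 0.06953694)·8060/449 = 0.33676201.
Dept II: Wₕ = 0.07437217; term = 0.07437217²·(1 − 0.23270254)·80600/787 = 0.43465528.
Sum = 13.322051.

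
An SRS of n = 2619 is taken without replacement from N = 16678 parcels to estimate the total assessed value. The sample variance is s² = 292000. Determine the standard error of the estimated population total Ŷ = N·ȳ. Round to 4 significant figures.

Var(Ŷ) = N²·Var(ȳ) = N²·(1 − n/N)·s²/n.
f = 2619/16678 = 0.15703322; Var(ȳ) = 0.84296678·292000/2619 = 93.984842.
Var(Ŷ) = 16678² · 93.984842 = 2.6142418 × 10^10.
SE(Ŷ) = √(2.6142418 × 10^10) = 161700.

161700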